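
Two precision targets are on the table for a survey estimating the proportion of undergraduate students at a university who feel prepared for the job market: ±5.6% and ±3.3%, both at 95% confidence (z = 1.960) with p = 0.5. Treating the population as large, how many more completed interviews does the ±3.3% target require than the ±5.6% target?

575

At ±5.6%: n = 1.960² × 0.2500 / 0.056² ≈ 306.25 → 307.
At ±3.3%: n = 1.960² × 0.2500 / 0.033² ≈ 881.91 → 882.
Additional respondents: 882 − 307 = 575.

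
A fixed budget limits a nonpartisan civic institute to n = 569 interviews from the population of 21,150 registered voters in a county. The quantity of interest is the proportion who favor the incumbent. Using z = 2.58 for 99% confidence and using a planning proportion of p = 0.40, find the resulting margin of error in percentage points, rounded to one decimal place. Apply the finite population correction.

Finite-population factor: (N−n)/(N−1) = (21150−569)/(21150−1) = 0.9731.
SE(p̂) = √[p(1−p)/n · (N−n)/(N−1)] = √[0.2400/569 × 0.9731] = 0.02026.
E = z × SE = 2.58 × 0.02026 = 0.05227 ≈ 5.2 percentage points.

5.2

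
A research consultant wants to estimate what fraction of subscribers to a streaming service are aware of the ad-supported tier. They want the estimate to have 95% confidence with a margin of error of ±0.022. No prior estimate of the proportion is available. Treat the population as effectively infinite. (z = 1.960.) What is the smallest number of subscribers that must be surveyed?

With no prior estimate, use p = 0.5, giving p(1−p) = 0.25.
n = z²·p(1−p)/E² = 1.960² × 0.2500 / 0.022² = 3.8416 × 0.2500 / 0.000484 ≈ 1984.30.
Rounding up gives n = 1985.

1985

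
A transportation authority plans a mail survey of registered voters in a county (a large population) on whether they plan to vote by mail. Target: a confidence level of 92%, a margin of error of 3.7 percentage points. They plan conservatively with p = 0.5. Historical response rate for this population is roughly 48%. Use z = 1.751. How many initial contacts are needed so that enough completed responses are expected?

1167

Completed interviews needed: n₀ = 1.751² × 0.2500 / 0.037² ≈ 559.90 → 560.
At a 48% response rate, contacts needed = 560 / 0.48 ≈ 1166.67 → 1167.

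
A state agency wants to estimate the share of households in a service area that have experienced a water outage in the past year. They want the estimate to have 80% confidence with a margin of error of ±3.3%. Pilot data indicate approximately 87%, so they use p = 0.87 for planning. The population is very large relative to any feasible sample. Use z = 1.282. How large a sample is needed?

With p = 0.87, p(1−p) = 0.1131.
n = z²·p(1−p)/E² = 1.282² × 0.1131 / 0.033² = 1.6435 × 0.1131 / 0.001089 ≈ 170.69.
Rounding up gives n = 171.

171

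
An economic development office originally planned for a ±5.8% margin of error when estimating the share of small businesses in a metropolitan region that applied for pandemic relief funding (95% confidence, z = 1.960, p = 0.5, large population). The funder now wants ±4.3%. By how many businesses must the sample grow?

234

At ±5.8%: n = 1.960² × 0.2500 / 0.058² ≈ 285.49 → 286.
At ±4.3%: n = 1.960² × 0.2500 / 0.043² ≈ 519.42 → 520.
Additional respondents: 520 − 286 = 234.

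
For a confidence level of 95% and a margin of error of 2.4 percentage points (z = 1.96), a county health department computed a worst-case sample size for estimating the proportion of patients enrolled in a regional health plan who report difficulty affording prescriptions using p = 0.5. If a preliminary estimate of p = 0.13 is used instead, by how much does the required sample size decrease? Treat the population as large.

Conservative (p = 0.5): n = 1.96² × 0.25 / 0.024² ≈ 1667.36 → 1668.
Using p = 0.13: p(1−p) = 0.1131, so n = 1.96² × 0.1131 / 0.024² ≈ 754.31 → 755.
Reduction: 1668 − 755 = 913.

913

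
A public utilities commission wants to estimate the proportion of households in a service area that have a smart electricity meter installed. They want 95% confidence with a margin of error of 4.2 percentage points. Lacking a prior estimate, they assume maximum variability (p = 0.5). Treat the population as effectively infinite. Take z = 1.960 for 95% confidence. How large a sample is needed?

545

With p = 0.5, p(1−p) = 0.25.
n = z²·p(1−p)/E² = 1.960² × 0.2500 / 0.042² = 3.8416 × 0.2500 / 0.001764 ≈ 544.44.
Rounding up gives n = 545.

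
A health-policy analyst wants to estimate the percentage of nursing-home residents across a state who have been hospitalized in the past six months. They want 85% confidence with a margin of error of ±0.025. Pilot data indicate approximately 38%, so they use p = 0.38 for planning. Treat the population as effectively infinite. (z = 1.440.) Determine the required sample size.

With p = 0.38, p(1−p) = 0.2356.
n = z²·p(1−p)/E² = 1.440² × 0.2356 / 0.025² = 2.0736 × 0.2356 / 0.000625 ≈ 781.66.
Rounding up gives n = 782.

782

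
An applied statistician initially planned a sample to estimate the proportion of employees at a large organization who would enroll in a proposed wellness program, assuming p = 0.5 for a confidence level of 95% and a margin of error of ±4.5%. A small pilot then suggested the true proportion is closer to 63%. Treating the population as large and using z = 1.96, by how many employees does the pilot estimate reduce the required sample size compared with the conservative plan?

32

Conservative (p = 0.5): n = 1.96² × 0.25 / 0.045² ≈ 474.27 → 475.
Using p = 0.63: p(1−p) = 0.2331, so n = 1.96² × 0.2331 / 0.045² ≈ 442.21 → 443.
Reduction: 475 − 443 = 32.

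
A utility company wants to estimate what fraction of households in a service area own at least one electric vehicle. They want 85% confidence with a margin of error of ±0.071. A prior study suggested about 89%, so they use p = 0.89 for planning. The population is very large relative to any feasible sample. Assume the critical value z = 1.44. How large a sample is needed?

With p = 0.89, p(1−p) = 0.0979.
n = z²·p(1−p)/E² = 1.44² × 0.0979 / 0.071² = 2.0736 × 0.0979 / 0.005041 ≈ 40.27.
Rounding up gives n = 41.

41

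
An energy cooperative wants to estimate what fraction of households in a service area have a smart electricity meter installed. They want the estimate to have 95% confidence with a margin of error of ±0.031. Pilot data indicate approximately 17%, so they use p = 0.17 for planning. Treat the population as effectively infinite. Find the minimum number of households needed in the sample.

For 95% confidence, z = 1.960.
With p = 0.17, p(1−p) = 0.1411.
n = z²·p(1−p)/E² = 1.960² × 0.1411 / 0.031² = 3.8416 × 0.1411 / 0.000961 ≈ 564.05.
Rounding up gives n = 565.

565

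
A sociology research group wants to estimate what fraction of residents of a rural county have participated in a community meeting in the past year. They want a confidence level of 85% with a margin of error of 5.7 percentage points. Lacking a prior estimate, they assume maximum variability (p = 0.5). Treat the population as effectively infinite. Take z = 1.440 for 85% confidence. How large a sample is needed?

With p = 0.5, p(1−p) = 0.25.
n = z²·p(1−p)/E² = 1.440² × 0.2500 / 0.057² = 2.0736 × 0.2500 / 0.003249 ≈ 159.56.
Rounding up gives n = 160.

160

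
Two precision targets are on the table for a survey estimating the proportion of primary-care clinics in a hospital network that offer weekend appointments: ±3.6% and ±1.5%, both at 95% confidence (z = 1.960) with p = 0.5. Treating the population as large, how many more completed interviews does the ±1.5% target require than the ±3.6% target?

At ±3.6%: n = 1.960² × 0.2500 / 0.036² ≈ 741.05 → 742.
At ±1.5%: n = 1.960² × 0.2500 / 0.015² ≈ 4268.44 → 4269.
Additional respondents: 4269 − 742 = 3527.

3527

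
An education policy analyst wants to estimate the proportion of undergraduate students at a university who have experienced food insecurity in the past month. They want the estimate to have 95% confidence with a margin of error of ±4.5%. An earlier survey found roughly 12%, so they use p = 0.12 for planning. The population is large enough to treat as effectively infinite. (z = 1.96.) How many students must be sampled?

With p = 0.12, p(1−p) = 0.1056.
n = z²·p(1−p)/E² = 1.96² × 0.1056 / 0.045² = 3.8416 × 0.1056 / 0.002025 ≈ 200.33.
Rounding up gives n = 201.

201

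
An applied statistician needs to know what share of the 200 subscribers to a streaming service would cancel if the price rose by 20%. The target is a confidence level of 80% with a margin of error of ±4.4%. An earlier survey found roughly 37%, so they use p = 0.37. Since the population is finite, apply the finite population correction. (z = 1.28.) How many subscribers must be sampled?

100

Unadjusted: n₀ = 1.28² × 0.37 × 0.63 / 0.044² ≈ 197.27, so n₀ = 198.
Finite population correction with N = 200: n = n₀ / (1 + (n₀−1)/N) = 198 / (1 + 197/200) = 198 / 1.9850 ≈ 99.75.
Rounding up, n = 100.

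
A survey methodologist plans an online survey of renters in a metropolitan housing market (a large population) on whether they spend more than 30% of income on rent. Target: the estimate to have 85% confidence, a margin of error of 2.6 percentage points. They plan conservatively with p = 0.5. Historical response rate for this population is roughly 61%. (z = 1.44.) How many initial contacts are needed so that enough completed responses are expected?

1258

Completed interviews needed: n₀ = 1.44² × 0.2500 / 0.026² ≈ 766.86 → 767.
At a 61% response rate, contacts needed = 767 / 0.61 ≈ 1257.38 → 1258.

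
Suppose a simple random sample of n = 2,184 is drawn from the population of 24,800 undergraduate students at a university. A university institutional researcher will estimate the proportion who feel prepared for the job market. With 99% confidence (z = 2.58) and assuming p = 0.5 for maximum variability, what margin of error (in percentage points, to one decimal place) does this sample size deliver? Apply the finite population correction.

Finite-population factor: (N−n)/(N−1) = (24800−2184)/(24800−1) = 0.9120.
SE(p̂) = √[p(1−p)/n · (N−n)/(N−1)] = √[0.2500/2184 × 0.9120] = 0.01022.
E = z × SE = 2.58 × 0.01022 = 0.02636 ≈ 2.6 percentage points.

2.6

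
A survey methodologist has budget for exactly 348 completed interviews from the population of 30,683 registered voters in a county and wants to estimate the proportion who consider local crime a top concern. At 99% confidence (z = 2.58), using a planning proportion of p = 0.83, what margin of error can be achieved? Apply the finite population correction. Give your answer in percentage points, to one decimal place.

5.2

Finite-population factor: (N−n)/(N−1) = (30683−348)/(30683−1) = 0.9887.
SE(p̂) = √[p(1−p)/n · (N−n)/(N−1)] = √[0.1411/348 × 0.9887] = 0.02002.
E = z × SE = 2.58 × 0.02002 = 0.05166 ≈ 5.2 percentage points.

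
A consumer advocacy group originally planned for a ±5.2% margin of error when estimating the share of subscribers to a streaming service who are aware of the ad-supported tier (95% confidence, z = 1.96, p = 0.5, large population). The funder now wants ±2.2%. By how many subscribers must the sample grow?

At ±5.2%: n = 1.96² × 0.2500 / 0.052² ≈ 355.18 → 356.
At ±2.2%: n = 1.96² × 0.2500 / 0.022² ≈ 1984.30 → 1985.
Additional respondents: 1985 − 356 = 1629.

1629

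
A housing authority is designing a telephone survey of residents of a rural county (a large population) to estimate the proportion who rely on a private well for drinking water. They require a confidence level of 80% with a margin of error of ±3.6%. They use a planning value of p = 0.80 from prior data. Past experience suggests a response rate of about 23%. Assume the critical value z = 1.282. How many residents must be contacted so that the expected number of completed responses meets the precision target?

Completed interviews needed: n₀ = 1.282² × 0.1600 / 0.036² ≈ 202.90 → 203.
At a 23% response rate, contacts needed = 203 / 0.23 ≈ 882.61 → 883.

883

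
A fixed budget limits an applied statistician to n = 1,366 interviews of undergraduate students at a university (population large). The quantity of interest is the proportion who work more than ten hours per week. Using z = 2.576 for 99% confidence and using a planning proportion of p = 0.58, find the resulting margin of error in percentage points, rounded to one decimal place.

SE(p̂) = √[p(1−p)/n] = √[0.2436/1366] = 0.01335.
E = z × SE = 2.576 × 0.01335 = 0.03440, or 3.4 percentage points.

3.4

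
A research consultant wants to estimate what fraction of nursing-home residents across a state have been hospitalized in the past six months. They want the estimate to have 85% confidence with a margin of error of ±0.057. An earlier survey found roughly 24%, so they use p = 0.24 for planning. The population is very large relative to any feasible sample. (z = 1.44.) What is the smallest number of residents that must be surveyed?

117

With p = 0.24, p(1−p) = 0.1824.
n = z²·p(1−p)/E² = 1.44² × 0.1824 / 0.057² = 2.0736 × 0.1824 / 0.003249 ≈ 116.41.
Rounding up gives n = 117.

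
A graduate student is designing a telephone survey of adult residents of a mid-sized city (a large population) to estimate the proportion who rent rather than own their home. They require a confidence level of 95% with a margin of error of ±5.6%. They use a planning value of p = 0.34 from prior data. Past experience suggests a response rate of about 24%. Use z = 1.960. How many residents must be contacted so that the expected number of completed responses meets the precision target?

1146

Completed interviews needed: n₀ = 1.960² × 0.2244 / 0.056² ≈ 274.89 → 275.
At a 24% response rate, contacts needed = 275 / 0.24 ≈ 1145.83 → 1146.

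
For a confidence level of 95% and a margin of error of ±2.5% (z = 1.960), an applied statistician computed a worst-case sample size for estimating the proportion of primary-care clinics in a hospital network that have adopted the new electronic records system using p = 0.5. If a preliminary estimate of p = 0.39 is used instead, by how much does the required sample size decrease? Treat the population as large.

74

Conservative (p = 0.5): n = 1.960² × 0.25 / 0.025² ≈ 1536.64 → 1537.
Using p = 0.39: p(1−p) = 0.2379, so n = 1.960² × 0.2379 / 0.025² ≈ 1462.27 → 1463.
Reduction: 1537 − 1463 = 74.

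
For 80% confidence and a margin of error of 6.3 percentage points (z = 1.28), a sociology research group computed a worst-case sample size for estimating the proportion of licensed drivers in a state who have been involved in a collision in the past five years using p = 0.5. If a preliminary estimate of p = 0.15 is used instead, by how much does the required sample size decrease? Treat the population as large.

Conservative (p = 0.5): n = 1.28² × 0.25 / 0.063² ≈ 103.20 → 104.
Using p = 0.15: p(1−p) = 0.1275, so n = 1.28² × 0.1275 / 0.063² ≈ 52.63 → 53.
Reduction: 104 − 53 = 51.

51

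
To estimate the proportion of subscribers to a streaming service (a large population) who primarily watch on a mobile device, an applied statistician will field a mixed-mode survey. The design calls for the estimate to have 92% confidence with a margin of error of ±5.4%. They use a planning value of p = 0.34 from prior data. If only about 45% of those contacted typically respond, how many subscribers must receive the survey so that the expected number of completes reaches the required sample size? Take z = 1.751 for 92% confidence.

Completed interviews needed: n₀ = 1.751² × 0.2244 / 0.054² ≈ 235.94 → 236.
At a 45% response rate, contacts needed = 236 / 0.45 ≈ 524.44 → 525.

525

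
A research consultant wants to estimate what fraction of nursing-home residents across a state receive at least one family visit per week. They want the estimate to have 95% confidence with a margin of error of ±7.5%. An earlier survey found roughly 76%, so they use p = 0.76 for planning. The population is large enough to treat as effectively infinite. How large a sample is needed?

For 95% confidence, z = 1.960.
With p = 0.76, p(1−p) = 0.1824.
n = z²·p(1−p)/E² = 1.960² × 0.1824 / 0.075² = 3.8416 × 0.1824 / 0.005625 ≈ 124.57.
Rounding up gives n = 125.

125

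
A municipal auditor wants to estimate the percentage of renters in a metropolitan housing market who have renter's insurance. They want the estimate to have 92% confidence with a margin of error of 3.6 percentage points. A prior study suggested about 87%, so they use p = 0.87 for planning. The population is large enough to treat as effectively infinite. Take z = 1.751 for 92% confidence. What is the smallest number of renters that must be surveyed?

268

With p = 0.87, p(1−p) = 0.1131.
n = z²·p(1−p)/E² = 1.751² × 0.1131 / 0.036² = 3.0660 × 0.1131 / 0.001296 ≈ 267.57.
Rounding up gives n = 268.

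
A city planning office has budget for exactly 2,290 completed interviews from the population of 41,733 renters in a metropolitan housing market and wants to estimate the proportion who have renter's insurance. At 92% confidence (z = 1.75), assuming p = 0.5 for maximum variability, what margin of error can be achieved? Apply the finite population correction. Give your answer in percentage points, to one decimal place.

1.8

Finite-population factor: (N−n)/(N−1) = (41733−2290)/(41733−1) = 0.9452.
SE(p̂) = √[p(1−p)/n · (N−n)/(N−1)] = √[0.2500/2290 × 0.9452] = 0.01016.
E = z × SE = 1.75 × 0.01016 = 0.01778 ≈ 1.8 percentage points.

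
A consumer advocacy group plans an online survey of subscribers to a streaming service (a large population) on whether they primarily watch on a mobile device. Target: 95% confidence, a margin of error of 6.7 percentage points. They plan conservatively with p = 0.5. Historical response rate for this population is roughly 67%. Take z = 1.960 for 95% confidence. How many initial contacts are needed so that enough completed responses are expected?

320

Completed interviews needed: n₀ = 1.960² × 0.2500 / 0.067² ≈ 213.95 → 214.
At a 67% response rate, contacts needed = 214 / 0.67 ≈ 319.40 → 320.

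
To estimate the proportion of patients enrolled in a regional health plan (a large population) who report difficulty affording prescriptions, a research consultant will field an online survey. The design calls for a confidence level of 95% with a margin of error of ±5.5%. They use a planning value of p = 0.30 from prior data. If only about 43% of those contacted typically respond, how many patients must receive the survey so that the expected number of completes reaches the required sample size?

For 95% confidence, z = 1.960.
Completed interviews needed: n₀ = 1.960² × 0.2100 / 0.055² ≈ 266.69 → 267.
At a 43% response rate, contacts needed = 267 / 0.43 ≈ 620.93 → 621.

621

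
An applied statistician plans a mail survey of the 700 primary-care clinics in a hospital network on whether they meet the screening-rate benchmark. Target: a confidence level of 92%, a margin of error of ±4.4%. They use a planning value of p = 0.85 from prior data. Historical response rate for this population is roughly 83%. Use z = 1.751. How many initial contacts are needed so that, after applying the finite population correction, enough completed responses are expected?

Completed interviews needed (unadjusted): n₀ = 1.751² × 0.1275 / 0.044² ≈ 201.92 → 202.
FPC for N = 700: n = 202 / (1 + 201/700) = 202 / 1.2871 ≈ 156.94 → 157.
At an 83% response rate, contacts needed = 157 / 0.83 ≈ 189.16 → 190.

190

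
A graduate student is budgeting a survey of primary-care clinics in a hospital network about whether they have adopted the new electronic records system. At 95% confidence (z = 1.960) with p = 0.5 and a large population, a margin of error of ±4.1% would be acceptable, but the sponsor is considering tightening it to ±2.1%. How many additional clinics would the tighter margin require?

At ±4.1%: n = 1.960² × 0.2500 / 0.041² ≈ 571.33 → 572.
At ±2.1%: n = 1.960² × 0.2500 / 0.021² ≈ 2177.78 → 2178.
Additional respondents: 2178 − 572 = 1606.

1606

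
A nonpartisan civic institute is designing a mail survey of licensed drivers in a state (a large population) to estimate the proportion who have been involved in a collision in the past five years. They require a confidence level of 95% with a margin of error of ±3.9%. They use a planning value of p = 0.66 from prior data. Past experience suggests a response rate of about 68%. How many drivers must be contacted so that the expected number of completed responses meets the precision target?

For 95% confidence, z = 1.960.
Completed interviews needed: n₀ = 1.960² × 0.2244 / 0.039² ≈ 566.77 → 567.
At a 68% response rate, contacts needed = 567 / 0.68 ≈ 833.82 → 834.

834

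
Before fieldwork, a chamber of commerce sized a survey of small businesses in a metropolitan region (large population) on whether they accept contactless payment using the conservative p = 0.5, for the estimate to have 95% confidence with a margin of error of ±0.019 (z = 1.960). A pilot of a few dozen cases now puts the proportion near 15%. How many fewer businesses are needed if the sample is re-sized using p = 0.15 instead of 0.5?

Conservative (p = 0.5): n = 1.960² × 0.25 / 0.019² ≈ 2660.39 → 2661.
Using p = 0.15: p(1−p) = 0.1275, so n = 1.960² × 0.1275 / 0.019² ≈ 1356.80 → 1357.
Reduction: 2661 − 1357 = 1304.

1304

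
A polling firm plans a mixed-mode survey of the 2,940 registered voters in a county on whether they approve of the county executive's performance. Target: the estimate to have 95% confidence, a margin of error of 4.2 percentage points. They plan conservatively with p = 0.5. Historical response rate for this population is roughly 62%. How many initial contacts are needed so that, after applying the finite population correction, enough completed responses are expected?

For 95% confidence, z = 1.960.
Completed interviews needed (unadjusted): n₀ = 1.960² × 0.2500 / 0.042² ≈ 544.44 → 545.
FPC for N = 2,940: n = 545 / (1 + 544/2940) = 545 / 1.1850 ≈ 459.90 → 460.
At a 62% response rate, contacts needed = 460 / 0.62 ≈ 741.94 → 742.

742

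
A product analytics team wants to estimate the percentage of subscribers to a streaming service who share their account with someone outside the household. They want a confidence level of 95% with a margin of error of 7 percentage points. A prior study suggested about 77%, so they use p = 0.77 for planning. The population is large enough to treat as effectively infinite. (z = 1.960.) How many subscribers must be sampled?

With p = 0.77, p(1−p) = 0.1771.
n = z²·p(1−p)/E² = 1.960² × 0.1771 / 0.070² = 3.8416 × 0.1771 / 0.004900 ≈ 138.85.
Rounding up gives n = 139.

139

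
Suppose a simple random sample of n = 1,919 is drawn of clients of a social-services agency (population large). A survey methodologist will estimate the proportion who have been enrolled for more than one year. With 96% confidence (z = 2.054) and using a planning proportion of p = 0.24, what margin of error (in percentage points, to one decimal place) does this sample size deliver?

2.0

SE(p̂) = √[p(1−p)/n] = √[0.1824/1919] = 0.00975.
E = z × SE = 2.054 × 0.00975 = 0.02003, or 2.0 percentage points.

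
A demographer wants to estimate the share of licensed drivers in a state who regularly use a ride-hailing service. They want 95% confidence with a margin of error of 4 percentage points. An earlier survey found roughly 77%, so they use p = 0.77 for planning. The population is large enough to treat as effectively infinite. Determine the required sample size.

426

For 95% confidence, z = 1.960.
With p = 0.77, p(1−p) = 0.1771.
n = z²·p(1−p)/E² = 1.960² × 0.1771 / 0.040² = 3.8416 × 0.1771 / 0.001600 ≈ 425.22.
Rounding up gives n = 426.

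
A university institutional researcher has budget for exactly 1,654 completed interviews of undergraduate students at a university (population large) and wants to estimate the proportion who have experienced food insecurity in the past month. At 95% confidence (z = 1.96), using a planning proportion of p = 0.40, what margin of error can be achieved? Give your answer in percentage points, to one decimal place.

SE(p̂) = √[p(1−p)/n] = √[0.2400/1654] = 0.01205.
E = z × SE = 1.96 × 0.01205 = 0.02361, or 2.4 percentage points.

2.4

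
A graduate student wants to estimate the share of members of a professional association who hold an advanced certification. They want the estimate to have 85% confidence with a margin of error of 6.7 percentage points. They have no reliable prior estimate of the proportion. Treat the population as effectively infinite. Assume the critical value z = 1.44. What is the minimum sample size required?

116

With no prior estimate, use p = 0.5, giving p(1−p) = 0.25.
n = z²·p(1−p)/E² = 1.44² × 0.2500 / 0.067² = 2.0736 × 0.2500 / 0.004489 ≈ 115.48.
Rounding up gives n = 116.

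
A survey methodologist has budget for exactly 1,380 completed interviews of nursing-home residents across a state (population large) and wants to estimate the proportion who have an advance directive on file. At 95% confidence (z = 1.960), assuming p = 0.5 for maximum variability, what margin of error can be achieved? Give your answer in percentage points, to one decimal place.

SE(p̂) = √[p(1−p)/n] = √[0.2500/1380] = 0.01346.
E = z × SE = 1.960 × 0.01346 = 0.02638, or 2.6 percentage points.

2.6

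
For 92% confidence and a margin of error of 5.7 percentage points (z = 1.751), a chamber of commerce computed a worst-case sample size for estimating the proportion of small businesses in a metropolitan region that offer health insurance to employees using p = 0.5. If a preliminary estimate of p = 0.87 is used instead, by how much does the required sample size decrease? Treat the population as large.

Conservative (p = 0.5): n = 1.751² × 0.25 / 0.057² ≈ 235.92 → 236.
Using p = 0.87: p(1−p) = 0.1131, so n = 1.751² × 0.1131 / 0.057² ≈ 106.73 → 107.
Reduction: 236 − 107 = 129.

129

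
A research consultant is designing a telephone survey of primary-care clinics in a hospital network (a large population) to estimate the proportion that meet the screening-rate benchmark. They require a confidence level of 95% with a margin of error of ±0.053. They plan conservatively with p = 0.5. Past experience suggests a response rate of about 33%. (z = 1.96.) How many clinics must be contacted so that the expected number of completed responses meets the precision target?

Completed interviews needed: n₀ = 1.96² × 0.2500 / 0.053² ≈ 341.90 → 342.
At a 33% response rate, contacts needed = 342 / 0.33 ≈ 1036.36 → 1037.

1037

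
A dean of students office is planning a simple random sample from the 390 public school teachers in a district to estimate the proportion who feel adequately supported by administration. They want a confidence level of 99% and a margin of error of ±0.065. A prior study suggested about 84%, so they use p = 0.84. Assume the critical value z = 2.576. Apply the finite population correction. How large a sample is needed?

138

Unadjusted: n₀ = 2.576² × 0.84 × 0.16 / 0.065² ≈ 211.09, so n₀ = 212.
Finite population correction with N = 390: n = n₀ / (1 + (n₀−1)/N) = 212 / (1 + 211/390) = 212 / 1.5410 ≈ 137.57.
Rounding up, n = 138.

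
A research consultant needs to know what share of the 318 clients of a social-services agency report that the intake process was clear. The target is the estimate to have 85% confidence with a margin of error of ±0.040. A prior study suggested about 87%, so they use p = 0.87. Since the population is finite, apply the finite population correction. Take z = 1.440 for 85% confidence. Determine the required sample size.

101

Unadjusted: n₀ = 1.440² × 0.87 × 0.13 / 0.040² ≈ 146.58, so n₀ = 147.
Finite population correction with N = 318: n = n₀ / (1 + (n₀−1)/N) = 147 / (1 + 146/318) = 147 / 1.4591 ≈ 100.75.
Rounding up, n = 101.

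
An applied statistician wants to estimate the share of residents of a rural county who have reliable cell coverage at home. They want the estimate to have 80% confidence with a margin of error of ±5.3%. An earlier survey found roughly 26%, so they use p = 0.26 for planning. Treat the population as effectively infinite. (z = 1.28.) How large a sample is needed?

113

With p = 0.26, p(1−p) = 0.1924.
n = z²·p(1−p)/E² = 1.28² × 0.1924 / 0.053² = 1.6384 × 0.1924 / 0.002809 ≈ 112.22.
Rounding up gives n = 113.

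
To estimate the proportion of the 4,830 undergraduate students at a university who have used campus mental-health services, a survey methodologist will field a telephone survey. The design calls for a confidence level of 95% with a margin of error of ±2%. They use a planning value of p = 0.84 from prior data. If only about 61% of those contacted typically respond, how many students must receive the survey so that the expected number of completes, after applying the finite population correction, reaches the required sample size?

For 95% confidence, z = 1.96.
Completed interviews needed (unadjusted): n₀ = 1.96² × 0.1344 / 0.020² ≈ 1290.78 → 1291.
FPC for N = 4,830: n = 1291 / (1 + 1290/4830) = 1291 / 1.2671 ≈ 1018.88 → 1019.
At a 61% response rate, contacts needed = 1019 / 0.61 ≈ 1670.49 → 1671.

1671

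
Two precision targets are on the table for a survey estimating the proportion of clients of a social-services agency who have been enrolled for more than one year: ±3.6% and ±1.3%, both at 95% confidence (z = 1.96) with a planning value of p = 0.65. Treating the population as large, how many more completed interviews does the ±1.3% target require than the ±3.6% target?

At ±3.6%: n = 1.96² × 0.2275 / 0.036² ≈ 674.35 → 675.
At ±1.3%: n = 1.96² × 0.2275 / 0.013² ≈ 5171.38 → 5172.
Additional respondents: 5172 − 675 = 4497.

4497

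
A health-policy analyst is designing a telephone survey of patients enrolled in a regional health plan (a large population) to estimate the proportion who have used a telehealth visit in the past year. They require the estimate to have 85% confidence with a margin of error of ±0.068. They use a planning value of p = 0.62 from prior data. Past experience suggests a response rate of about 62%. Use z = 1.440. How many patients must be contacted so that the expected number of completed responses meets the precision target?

171

Completed interviews needed: n₀ = 1.440² × 0.2356 / 0.068² ≈ 105.65 → 106.
At a 62% response rate, contacts needed = 106 / 0.62 ≈ 170.97 → 171.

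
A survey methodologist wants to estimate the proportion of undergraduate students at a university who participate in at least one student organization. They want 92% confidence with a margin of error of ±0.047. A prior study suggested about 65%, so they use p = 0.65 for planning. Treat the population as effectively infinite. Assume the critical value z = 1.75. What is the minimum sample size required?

316

With p = 0.65, p(1−p) = 0.2275.
n = z²·p(1−p)/E² = 1.75² × 0.2275 / 0.047² = 3.0625 × 0.2275 / 0.002209 ≈ 315.40.
Rounding up gives n = 316.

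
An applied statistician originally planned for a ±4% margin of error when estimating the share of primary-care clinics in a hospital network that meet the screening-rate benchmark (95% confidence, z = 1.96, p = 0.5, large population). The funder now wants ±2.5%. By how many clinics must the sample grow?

At ±4%: n = 1.96² × 0.2500 / 0.040² ≈ 600.25 → 601.
At ±2.5%: n = 1.96² × 0.2500 / 0.025² ≈ 1536.64 → 1537.
Additional respondents: 1537 − 601 = 936.

936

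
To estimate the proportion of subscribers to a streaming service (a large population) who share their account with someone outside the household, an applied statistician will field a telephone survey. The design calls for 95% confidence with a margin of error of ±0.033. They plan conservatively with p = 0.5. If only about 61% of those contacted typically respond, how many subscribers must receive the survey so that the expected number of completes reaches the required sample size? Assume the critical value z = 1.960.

Completed interviews needed: n₀ = 1.960² × 0.2500 / 0.033² ≈ 881.91 → 882.
At a 61% response rate, contacts needed = 882 / 0.61 ≈ 1445.90 → 1446.

1446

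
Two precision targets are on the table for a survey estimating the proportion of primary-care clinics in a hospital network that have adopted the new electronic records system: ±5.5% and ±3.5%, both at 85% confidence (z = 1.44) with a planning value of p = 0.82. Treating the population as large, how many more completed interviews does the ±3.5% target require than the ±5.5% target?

At ±5.5%: n = 1.44² × 0.1476 / 0.055² ≈ 101.18 → 102.
At ±3.5%: n = 1.44² × 0.1476 / 0.035² ≈ 249.85 → 250.
Additional respondents: 250 − 102 = 148.

148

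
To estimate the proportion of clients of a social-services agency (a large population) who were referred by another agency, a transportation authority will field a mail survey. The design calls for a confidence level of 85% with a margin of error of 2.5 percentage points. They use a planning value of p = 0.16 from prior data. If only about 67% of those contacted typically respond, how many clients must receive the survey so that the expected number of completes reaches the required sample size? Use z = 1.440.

666

Completed interviews needed: n₀ = 1.440² × 0.1344 / 0.025² ≈ 445.91 → 446.
At a 67% response rate, contacts needed = 446 / 0.67 ≈ 665.67 → 666.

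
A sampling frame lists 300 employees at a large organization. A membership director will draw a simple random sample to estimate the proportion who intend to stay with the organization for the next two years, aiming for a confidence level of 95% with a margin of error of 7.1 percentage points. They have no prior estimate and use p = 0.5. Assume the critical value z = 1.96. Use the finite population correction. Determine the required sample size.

117

Unadjusted: n₀ = 1.96² × 0.50 × 0.50 / 0.071² ≈ 190.52, so n₀ = 191.
Finite population correction with N = 300: n = n₀ / (1 + (n₀−1)/N) = 191 / (1 + 190/300) = 191 / 1.6333 ≈ 116.94.
Rounding up, n = 117.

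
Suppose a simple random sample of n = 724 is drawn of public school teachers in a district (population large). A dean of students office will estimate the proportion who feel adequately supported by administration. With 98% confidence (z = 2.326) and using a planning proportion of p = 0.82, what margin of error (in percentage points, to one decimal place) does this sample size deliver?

3.3

SE(p̂) = √[p(1−p)/n] = √[0.1476/724] = 0.01428.
E = z × SE = 2.326 × 0.01428 = 0.03321, or 3.3 percentage points.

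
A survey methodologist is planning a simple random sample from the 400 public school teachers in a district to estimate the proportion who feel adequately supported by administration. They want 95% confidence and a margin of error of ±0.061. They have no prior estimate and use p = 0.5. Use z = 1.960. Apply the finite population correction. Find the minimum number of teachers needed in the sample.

Unadjusted: n₀ = 1.960² × 0.50 × 0.50 / 0.061² ≈ 258.10, so n₀ = 259.
Finite population correction with N = 400: n = n₀ / (1 + (n₀−1)/N) = 259 / (1 + 258/400) = 259 / 1.6450 ≈ 157.45.
Rounding up, n = 158.

158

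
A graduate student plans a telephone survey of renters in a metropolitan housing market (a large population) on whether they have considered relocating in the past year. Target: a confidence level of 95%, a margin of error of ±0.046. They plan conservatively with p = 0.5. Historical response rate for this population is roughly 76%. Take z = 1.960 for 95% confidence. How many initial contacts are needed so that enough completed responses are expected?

Completed interviews needed: n₀ = 1.960² × 0.2500 / 0.046² ≈ 453.88 → 454.
At a 76% response rate, contacts needed = 454 / 0.76 ≈ 597.37 → 598.

598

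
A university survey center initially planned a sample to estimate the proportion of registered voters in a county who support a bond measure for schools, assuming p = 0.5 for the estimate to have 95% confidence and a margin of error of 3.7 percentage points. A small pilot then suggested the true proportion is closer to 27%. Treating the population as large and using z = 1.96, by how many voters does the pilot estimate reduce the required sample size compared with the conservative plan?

Conservative (p = 0.5): n = 1.96² × 0.25 / 0.037² ≈ 701.53 → 702.
Using p = 0.27: p(1−p) = 0.1971, so n = 1.96² × 0.1971 / 0.037² ≈ 553.09 → 554.
Reduction: 702 − 554 = 148.

148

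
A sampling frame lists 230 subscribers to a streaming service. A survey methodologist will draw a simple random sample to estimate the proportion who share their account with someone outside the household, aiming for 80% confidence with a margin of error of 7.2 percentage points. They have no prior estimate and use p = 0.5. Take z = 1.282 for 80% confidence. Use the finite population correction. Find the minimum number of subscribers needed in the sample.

60

Unadjusted: n₀ = 1.282² × 0.50 × 0.50 / 0.072² ≈ 79.26, so n₀ = 80.
Finite population correction with N = 230: n = n₀ / (1 + (n₀−1)/N) = 80 / (1 + 79/230) = 80 / 1.3435 ≈ 59.55.
Rounding up, n = 60.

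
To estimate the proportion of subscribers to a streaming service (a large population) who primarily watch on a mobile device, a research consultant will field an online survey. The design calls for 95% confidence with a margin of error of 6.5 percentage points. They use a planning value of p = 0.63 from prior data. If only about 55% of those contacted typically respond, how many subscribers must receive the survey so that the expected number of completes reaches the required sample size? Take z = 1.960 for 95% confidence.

386

Completed interviews needed: n₀ = 1.960² × 0.2331 / 0.065² ≈ 211.95 → 212.
At a 55% response rate, contacts needed = 212 / 0.55 ≈ 385.45 → 386.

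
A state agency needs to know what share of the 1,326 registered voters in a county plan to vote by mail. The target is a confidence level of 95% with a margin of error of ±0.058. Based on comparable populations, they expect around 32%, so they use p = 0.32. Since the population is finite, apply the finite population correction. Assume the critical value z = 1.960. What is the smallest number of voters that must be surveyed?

Unadjusted: n₀ = 1.960² × 0.32 × 0.68 / 0.058² ≈ 248.49, so n₀ = 249.
Finite population correction with N = 1,326: n = n₀ / (1 + (n₀−1)/N) = 249 / (1 + 248/1326) = 249 / 1.1870 ≈ 209.77.
Rounding up, n = 210.

210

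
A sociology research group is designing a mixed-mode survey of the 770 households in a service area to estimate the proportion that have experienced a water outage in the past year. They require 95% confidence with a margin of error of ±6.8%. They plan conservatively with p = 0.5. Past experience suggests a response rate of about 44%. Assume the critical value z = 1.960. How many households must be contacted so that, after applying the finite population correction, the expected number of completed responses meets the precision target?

373

Completed interviews needed (unadjusted): n₀ = 1.960² × 0.2500 / 0.068² ≈ 207.70 → 208.
FPC for N = 770: n = 208 / (1 + 207/770) = 208 / 1.2688 ≈ 163.93 → 164.
At a 44% response rate, contacts needed = 164 / 0.44 ≈ 372.73 → 373.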